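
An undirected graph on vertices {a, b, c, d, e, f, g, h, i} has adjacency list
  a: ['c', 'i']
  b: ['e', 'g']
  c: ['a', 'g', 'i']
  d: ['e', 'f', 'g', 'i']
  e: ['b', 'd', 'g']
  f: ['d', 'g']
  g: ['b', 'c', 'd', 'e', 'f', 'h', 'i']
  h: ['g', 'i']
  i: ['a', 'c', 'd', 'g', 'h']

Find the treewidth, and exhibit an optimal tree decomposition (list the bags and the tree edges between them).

Treewidth 2.
One such decomposition:
Bags: B1 = {d, g, i}  B2 = {d, f, g}  B3 = {c, g, i}  B4 = {a, c, i}  B5 = {g, h, i}  B6 = {d, e, g}  B7 = {b, e, g}
Tree: B1–B2, B1–B3, B3–B4, B1–B5, B2–B6, B6–B7

Every bag has size at most 3, so the width is 3 − 1 = 2 and tw(G) ≤ 2. On the other hand G contains the 3-clique {d, e, g}. A clique must lie in a single bag of any decomposition, so no decomposition can have width below 2. Combining the bounds, tw(G) = 2.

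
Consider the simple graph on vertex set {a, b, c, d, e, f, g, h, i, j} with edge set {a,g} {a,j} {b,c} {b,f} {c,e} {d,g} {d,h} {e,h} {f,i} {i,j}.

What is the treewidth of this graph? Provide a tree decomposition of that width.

Treewidth 2.
One such decomposition:
Bags: B1 = {a, d, g}  B2 = {a, d, h}  B3 = {a, e, h}  B4 = {a, c, e}  B5 = {a, b, c}  B6 = {a, b, f}  B7 = {a, f, i}  B8 = {a, i, j}
Tree: B1–B2, B2–B3, B3–B4, B4–B5, B5–B6, B6–B7, B7–B8

The largest bag has 3 vertices, giving width 2; this decomposition certifies tw(G) ≤ 2. For the lower bound, G contains the cycle a–g–d–h–e–c–b–f–i–j–a, so G is not a forest; only forests have treewidth ≤ 1, hence tw(G) ≥ 2. The upper and lower bounds meet at 2, so that is the treewidth.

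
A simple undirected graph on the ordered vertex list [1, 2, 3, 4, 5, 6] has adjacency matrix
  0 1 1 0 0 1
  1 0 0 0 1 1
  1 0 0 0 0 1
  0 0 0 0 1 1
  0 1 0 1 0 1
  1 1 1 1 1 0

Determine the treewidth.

A width-2 tree decomposition is:
Bags: B1 = {4, 5, 6}  B2 = {2, 5, 6}  B3 = {1, 2, 6}  B4 = {1, 3, 6}
Tree: B1–B2, B2–B3, B3–B4
The largest bag has 3 vertices, giving width 2; this decomposition certifies tw(G) ≤ 2. Conversely, {1, 2, 6} is a clique of size 3, and the vertices of any clique must share a bag in every tree decomposition; so some bag has ≥ 3 vertices and tw(G) ≥ 2. The upper and lower bounds meet at 2, so that is the treewidth.

2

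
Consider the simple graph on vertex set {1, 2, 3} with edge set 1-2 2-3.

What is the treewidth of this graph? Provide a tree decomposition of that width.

Every bag has size at most 2, so the width is 2 − 1 = 1 and tw(G) ≤ 1. Any graph with an edge has treewidth ≥ 1, and G has the edge 2–3. The upper and lower bounds meet at 1, so that is the treewidth.

Treewidth 1.
One such decomposition:
Bags: B1 = {2, 3}  B2 = {1, 2}
Tree: B1–B2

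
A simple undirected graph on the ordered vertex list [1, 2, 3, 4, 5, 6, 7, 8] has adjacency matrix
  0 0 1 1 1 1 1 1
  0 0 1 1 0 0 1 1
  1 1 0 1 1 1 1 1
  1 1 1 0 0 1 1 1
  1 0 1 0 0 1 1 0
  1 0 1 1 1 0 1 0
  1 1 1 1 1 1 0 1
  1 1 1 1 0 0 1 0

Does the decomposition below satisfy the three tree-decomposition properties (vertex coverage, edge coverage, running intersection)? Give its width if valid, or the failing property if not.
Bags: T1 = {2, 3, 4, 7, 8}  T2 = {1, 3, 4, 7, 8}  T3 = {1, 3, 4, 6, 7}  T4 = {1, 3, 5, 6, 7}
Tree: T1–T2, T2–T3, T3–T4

Yes; width 4.

Every vertex of G appears in some bag (union = {1, 2, 3, 4, 5, 6, 7, 8}); every edge is covered by a bag; and for each vertex v the set of bags containing v is connected in the bag tree. The decomposition is therefore valid. The largest bag has 5 vertices, so the width is 4.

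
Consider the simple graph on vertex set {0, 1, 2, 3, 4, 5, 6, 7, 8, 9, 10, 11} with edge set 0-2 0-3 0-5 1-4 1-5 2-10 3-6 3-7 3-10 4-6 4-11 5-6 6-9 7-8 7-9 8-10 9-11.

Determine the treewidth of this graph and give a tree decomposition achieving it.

Treewidth 3.
One optimal decomposition is:
Bags: B1 = {2, 7, 8, 10}  B2 = {2, 3, 7, 10}  B3 = {0, 2, 3, 7}  B4 = {0, 3, 7, 9}  B5 = {0, 3, 6, 9}  B6 = {0, 5, 6, 9}  B7 = {5, 6, 9, 11}  B8 = {4, 5, 6, 11}  B9 = {1, 4, 5, 11}
Tree: B1–B2, B2–B3, B3–B4, B4–B5, B5–B6, B6–B7, B7–B8, B8–B9

Every bag has size at most 4, so the width is 4 − 1 = 3 and tw(G) ≤ 3. For the lower bound: the 4 vertex sets {2,8,10}, {7}, {3}, {0,5,6,9} are disjoint, each induces a connected subgraph, and every pair is joined by at least one edge of G. Contracting each set to a single vertex therefore yields K_{4} as a minor, and since treewidth is minor-monotone, tw(G) ≥ tw(K_{4}) = 3. Therefore the treewidth is 3.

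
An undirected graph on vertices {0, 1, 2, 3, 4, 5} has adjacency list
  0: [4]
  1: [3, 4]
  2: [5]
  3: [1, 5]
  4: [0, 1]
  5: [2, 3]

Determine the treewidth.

A width-1 tree decomposition is:
Bags: B1 = {0, 4}  B2 = {1, 4}  B3 = {1, 3}  B4 = {3, 5}  B5 = {2, 5}
Tree: B1–B2, B2–B3, B3–B4, B4–B5
The largest bag has 2 vertices, giving width 1; this decomposition certifies tw(G) ≤ 1. Since G has at least one edge (e.g. 0–4), it is not an edgeless graph, so tw(G) ≥ 1. Therefore the treewidth is 1.

1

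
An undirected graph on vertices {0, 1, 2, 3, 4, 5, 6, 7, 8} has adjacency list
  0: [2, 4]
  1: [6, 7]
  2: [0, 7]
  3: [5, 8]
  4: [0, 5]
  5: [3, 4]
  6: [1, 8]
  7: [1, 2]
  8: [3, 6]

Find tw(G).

A width-2 tree decomposition is:
Bags: B1 = {3, 5, 8}  B2 = {5, 6, 8}  B3 = {1, 5, 6}  B4 = {1, 5, 7}  B5 = {2, 5, 7}  B6 = {0, 2, 5}  B7 = {0, 4, 5}
Tree: B1–B2, B2–B3, B3–B4, B4–B5, B5–B6, B6–B7
Each bag holds 3 vertices, so the decomposition has width 2, which upper-bounds the treewidth. For the lower bound, G contains the cycle 5–3–8–6–1–7–2–0–4–5, so G is not a forest; only forests have treewidth ≤ 1, hence tw(G) ≥ 2. The upper and lower bounds meet at 2, so that is the treewidth.

2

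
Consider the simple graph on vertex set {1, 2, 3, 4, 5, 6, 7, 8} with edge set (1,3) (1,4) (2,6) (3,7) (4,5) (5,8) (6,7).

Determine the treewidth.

1

A width-1 tree decomposition is:
Bags: B1 = {5, 8}  B2 = {4, 5}  B3 = {1, 4}  B4 = {1, 3}  B5 = {3, 7}  B6 = {6, 7}  B7 = {2, 6}
Tree: B1–B2, B2–B3, B3–B4, B4–B5, B5–B6, B6–B7
The largest bag has 2 vertices, giving width 1; this decomposition certifies tw(G) ≤ 1. Any graph with an edge has treewidth ≥ 1, and G has the edge 8–5. The upper and lower bounds meet at 1, so that is the treewidth.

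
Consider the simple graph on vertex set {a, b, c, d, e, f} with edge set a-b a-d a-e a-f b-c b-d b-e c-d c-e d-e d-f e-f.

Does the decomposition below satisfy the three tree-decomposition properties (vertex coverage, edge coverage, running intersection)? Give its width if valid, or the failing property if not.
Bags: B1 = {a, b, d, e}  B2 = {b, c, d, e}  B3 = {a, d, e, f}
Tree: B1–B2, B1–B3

Vertex coverage: the bags together contain {a, b, c, d, e, f}, the full vertex set. Edge coverage: each edge of G has both endpoints in at least one bag. Running intersection: for every vertex, the bags containing it form a connected subtree. All three properties hold, so this is a valid tree decomposition of width max|bag| − 1 = 3, and hence tw(G) ≤ 3.

Yes; width 3.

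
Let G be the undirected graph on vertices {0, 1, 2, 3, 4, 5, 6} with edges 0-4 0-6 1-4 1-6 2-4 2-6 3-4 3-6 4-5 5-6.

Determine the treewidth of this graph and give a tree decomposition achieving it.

Each bag holds 3 vertices, so the decomposition has width 2, which upper-bounds the treewidth. For the lower bound, G contains the cycle 4–5–6–3–4, so G is not a forest; only forests have treewidth ≤ 1, hence tw(G) ≥ 2. Therefore the treewidth is 2.

Treewidth 2.
One such decomposition:
Bags: B1 = {4, 5, 6}  B2 = {3, 4, 6}  B3 = {1, 4, 6}  B4 = {2, 4, 6}  B5 = {0, 4, 6}
Tree: B1–B2, B2–B3, B3–B4, B4–B5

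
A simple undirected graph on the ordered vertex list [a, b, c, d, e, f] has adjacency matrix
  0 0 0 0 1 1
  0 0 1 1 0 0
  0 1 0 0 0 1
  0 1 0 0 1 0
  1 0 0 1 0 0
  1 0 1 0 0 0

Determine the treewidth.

2

A width-2 tree decomposition is:
Bags: B1 = {a, c, f}  B2 = {a, c, e}  B3 = {c, d, e}  B4 = {b, c, d}
Tree: B1–B2, B2–B3, B3–B4
Every bag has size at most 3, so the width is 3 − 1 = 2 and tw(G) ≤ 2. The edges c–f–a–e–d–b–c form a cycle, so G is not a tree and its treewidth is at least 2. Therefore the treewidth is 2.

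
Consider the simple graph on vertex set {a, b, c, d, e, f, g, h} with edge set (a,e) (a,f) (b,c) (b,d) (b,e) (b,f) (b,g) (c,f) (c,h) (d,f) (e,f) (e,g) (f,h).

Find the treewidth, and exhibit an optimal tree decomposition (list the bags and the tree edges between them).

The largest bag has 3 vertices, giving width 2; this decomposition certifies tw(G) ≤ 2. Conversely, {b, e, g} is a clique of size 3, and the vertices of any clique must share a bag in every tree decomposition; so some bag has ≥ 3 vertices and tw(G) ≥ 2. Therefore the treewidth is 2.

Treewidth 2.
One optimal decomposition is:
Bags: B1 = {b, e, f}  B2 = {b, d, f}  B3 = {a, e, f}  B4 = {b, c, f}  B5 = {b, e, g}  B6 = {c, f, h}
Tree: B1–B2, B1–B3, B1–B4, B1–B5, B4–B6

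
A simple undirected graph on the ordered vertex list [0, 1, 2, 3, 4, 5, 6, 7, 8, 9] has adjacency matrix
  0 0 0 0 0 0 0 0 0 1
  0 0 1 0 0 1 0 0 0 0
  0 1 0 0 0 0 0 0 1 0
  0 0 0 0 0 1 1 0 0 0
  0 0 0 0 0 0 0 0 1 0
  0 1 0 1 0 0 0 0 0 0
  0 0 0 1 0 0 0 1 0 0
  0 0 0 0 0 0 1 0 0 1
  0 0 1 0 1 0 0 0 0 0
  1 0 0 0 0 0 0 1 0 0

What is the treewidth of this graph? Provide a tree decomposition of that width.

Each bag holds 2 vertices, so the decomposition has width 1, which upper-bounds the treewidth. Any graph with an edge has treewidth ≥ 1, and G has the edge 4–8. The upper and lower bounds meet at 1, so that is the treewidth.

Treewidth 1.
One such decomposition:
Bags: B1 = {4, 8}  B2 = {2, 8}  B3 = {1, 2}  B4 = {1, 5}  B5 = {3, 5}  B6 = {3, 6}  B7 = {6, 7}  B8 = {7, 9}  B9 = {0, 9}
Tree: B1–B2, B2–B3, B3–B4, B4–B5, B5–B6, B6–B7, B7–B8, B8–B9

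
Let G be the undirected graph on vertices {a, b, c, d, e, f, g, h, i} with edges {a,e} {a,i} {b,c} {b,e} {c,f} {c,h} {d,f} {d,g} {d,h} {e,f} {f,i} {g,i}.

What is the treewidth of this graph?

3

A width-3 tree decomposition is:
Bags: B1 = {c, d, g, h}  B2 = {c, d, f, g}  B3 = {c, f, g, i}  B4 = {b, c, f, i}  B5 = {b, e, f, i}  B6 = {a, b, e, i}
Tree: B1–B2, B2–B3, B3–B4, B4–B5, B5–B6
The largest bag has 4 vertices, giving width 3; this decomposition certifies tw(G) ≤ 3. For the lower bound: the 4 vertex sets {d,g,h}, {c}, {f}, {a,b,e,i} are disjoint, each induces a connected subgraph, and every pair is joined by at least one edge of G. Contracting each set to a single vertex therefore yields K_{4} as a minor, and since treewidth is minor-monotone, tw(G) ≥ tw(K_{4}) = 3. Therefore the treewidth is 3.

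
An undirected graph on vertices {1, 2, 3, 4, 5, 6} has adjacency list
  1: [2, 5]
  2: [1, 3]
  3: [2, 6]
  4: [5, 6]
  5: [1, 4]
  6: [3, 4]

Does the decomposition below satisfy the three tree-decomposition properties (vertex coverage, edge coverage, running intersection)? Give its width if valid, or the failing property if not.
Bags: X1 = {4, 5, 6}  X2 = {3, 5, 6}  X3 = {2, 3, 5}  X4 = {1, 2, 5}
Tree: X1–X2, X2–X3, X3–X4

Checking the three conditions: (i) the bags cover all of {1, 2, 3, 4, 5, 6}; (ii) for each edge, some bag contains both endpoints; (iii) the bags containing any fixed vertex form a subtree. All hold, so the decomposition is valid with width 3 − 1 = 2.

Yes; width 2.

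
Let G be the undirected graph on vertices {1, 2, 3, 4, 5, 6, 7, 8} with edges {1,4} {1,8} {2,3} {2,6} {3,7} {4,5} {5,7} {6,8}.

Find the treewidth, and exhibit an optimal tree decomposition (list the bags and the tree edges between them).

Treewidth 2.
One optimal decomposition is:
Bags: B1 = {1, 6, 8}  B2 = {1, 4, 6}  B3 = {4, 5, 6}  B4 = {5, 6, 7}  B5 = {3, 6, 7}  B6 = {2, 3, 6}
Tree: B1–B2, B2–B3, B3–B4, B4–B5, B5–B6

The largest bag has 3 vertices, giving width 2; this decomposition certifies tw(G) ≤ 2. For the lower bound, G contains the cycle 6–8–1–4–5–7–3–2–6, so G is not a forest; only forests have treewidth ≤ 1, hence tw(G) ≥ 2. The upper and lower bounds meet at 2, so that is the treewidth.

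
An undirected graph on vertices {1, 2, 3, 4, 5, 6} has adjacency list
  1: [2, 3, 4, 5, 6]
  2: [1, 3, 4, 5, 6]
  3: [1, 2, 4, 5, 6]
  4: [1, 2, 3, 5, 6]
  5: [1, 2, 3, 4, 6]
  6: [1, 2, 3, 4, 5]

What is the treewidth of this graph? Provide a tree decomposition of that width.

A single bag containing all 6 vertices is trivially a valid decomposition of width 5. On the other hand G contains the 6-clique {1, 2, 3, 4, 5, 6}. A clique must lie in a single bag of any decomposition, so no decomposition can have width below 5. The upper and lower bounds meet at 5, so that is the treewidth.

Treewidth 5.
One such decomposition:
Bags: B1 = {1, 2, 3, 4, 5, 6}
Tree: (single bag)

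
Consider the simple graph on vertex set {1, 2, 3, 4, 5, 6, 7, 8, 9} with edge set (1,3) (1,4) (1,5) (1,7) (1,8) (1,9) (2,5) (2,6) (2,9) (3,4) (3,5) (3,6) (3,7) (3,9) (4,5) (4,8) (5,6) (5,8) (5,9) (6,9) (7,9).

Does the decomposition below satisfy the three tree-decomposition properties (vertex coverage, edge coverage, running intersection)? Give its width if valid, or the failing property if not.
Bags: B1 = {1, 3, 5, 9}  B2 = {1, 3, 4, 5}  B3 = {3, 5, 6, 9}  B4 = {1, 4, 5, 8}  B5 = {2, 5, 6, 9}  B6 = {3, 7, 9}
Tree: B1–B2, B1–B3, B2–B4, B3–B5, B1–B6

No — edge (1,7) lies in no bag.

A tree decomposition must satisfy three properties: every vertex lies in some bag; for every edge, both endpoints lie together in some bag; and for every vertex, the bags containing it form a connected subtree. Here edge (1,7) lies in no bag, so the decomposition is invalid.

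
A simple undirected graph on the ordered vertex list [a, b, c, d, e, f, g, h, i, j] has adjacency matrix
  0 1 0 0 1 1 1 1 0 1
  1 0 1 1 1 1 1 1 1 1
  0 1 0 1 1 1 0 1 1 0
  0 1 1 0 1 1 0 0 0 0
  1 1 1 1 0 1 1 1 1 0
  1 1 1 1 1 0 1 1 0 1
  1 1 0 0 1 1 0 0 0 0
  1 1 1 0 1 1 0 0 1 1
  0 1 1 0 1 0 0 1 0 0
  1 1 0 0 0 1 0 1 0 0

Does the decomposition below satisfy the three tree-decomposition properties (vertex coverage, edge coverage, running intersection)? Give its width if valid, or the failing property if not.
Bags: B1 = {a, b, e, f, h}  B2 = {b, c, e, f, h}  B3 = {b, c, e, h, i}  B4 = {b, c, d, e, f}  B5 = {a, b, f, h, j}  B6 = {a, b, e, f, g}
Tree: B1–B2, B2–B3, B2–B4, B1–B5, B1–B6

Yes; width 4.

Checking the three conditions: (i) the bags cover all of {a, b, c, d, e, f, g, h, i, j}; (ii) for each edge, some bag contains both endpoints; (iii) the bags containing any fixed vertex form a subtree. All hold, so the decomposition is valid with width 5 − 1 = 4.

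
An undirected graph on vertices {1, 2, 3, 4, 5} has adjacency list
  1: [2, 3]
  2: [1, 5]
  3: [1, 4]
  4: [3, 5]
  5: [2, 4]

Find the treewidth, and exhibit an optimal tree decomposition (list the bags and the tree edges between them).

The largest bag has 3 vertices, giving width 2; this decomposition certifies tw(G) ≤ 2. For the lower bound, G contains the cycle 2–5–4–3–1–2, so G is not a forest; only forests have treewidth ≤ 1, hence tw(G) ≥ 2. Therefore the treewidth is 2.

Treewidth 2.
One optimal decomposition is:
Bags: B1 = {2, 4, 5}  B2 = {2, 3, 4}  B3 = {1, 2, 3}
Tree: B1–B2, B2–B3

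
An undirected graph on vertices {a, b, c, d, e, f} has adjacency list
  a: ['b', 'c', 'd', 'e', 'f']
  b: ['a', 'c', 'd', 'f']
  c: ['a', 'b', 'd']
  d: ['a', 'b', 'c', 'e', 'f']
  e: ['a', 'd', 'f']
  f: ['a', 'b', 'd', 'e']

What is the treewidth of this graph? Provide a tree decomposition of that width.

Treewidth 3.
One optimal decomposition is:
Bags: B1 = {a, d, e, f}  B2 = {a, b, d, f}  B3 = {a, b, c, d}
Tree: B1–B2, B2–B3

Each bag holds 4 vertices, so the decomposition has width 3, which upper-bounds the treewidth. On the other hand G contains the 4-clique {a, b, c, d}. A clique must lie in a single bag of any decomposition, so no decomposition can have width below 3. Hence tw(G) = 3 exactly.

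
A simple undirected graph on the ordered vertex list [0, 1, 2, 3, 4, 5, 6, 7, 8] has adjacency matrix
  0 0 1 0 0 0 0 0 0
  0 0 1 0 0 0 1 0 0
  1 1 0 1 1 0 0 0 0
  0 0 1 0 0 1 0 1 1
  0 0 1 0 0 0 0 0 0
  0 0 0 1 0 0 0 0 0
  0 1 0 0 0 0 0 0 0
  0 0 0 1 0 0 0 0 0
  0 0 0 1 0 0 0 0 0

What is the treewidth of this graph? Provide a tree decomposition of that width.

Each bag holds 2 vertices, so the decomposition has width 1, which upper-bounds the treewidth. Any graph with an edge has treewidth ≥ 1, and G has the edge 8–3. Hence tw(G) = 1 exactly.

Treewidth 1.
Bags: B1 = {3, 8}  B2 = {2, 3}  B3 = {1, 2}  B4 = {1, 6}  B5 = {2, 4}  B6 = {3, 7}  B7 = {0, 2}  B8 = {3, 5}
Tree: B1–B2, B2–B3, B3–B4, B3–B5, B1–B6, B3–B7, B6–B8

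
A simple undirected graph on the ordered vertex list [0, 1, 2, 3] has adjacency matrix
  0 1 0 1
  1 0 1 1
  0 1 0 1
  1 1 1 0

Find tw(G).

2

A width-2 tree decomposition is:
Bags: B1 = {0, 1, 3}  B2 = {1, 2, 3}
Tree: B1–B2
The largest bag has 3 vertices, giving width 2; this decomposition certifies tw(G) ≤ 2. For the lower bound, the 3 vertices {0, 1, 3} are pairwise adjacent, and any tree decomposition puts a clique entirely inside one bag — forcing width ≥ 2. Combining the bounds, tw(G) = 2.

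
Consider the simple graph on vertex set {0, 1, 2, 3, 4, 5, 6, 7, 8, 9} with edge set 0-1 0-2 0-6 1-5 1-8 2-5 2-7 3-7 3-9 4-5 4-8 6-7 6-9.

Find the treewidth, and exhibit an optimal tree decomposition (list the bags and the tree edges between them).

The largest bag has 3 vertices, giving width 2; this decomposition certifies tw(G) ≤ 2. For the lower bound, G contains the cycle 9–3–7–6–9, so G is not a forest; only forests have treewidth ≤ 1, hence tw(G) ≥ 2. Combining the bounds, tw(G) = 2.

Treewidth 2.
One optimal decomposition is:
Bags: B1 = {3, 6, 9}  B2 = {3, 6, 7}  B3 = {0, 6, 7}  B4 = {0, 2, 7}  B5 = {0, 1, 2}  B6 = {1, 2, 5}  B7 = {1, 5, 8}  B8 = {4, 5, 8}
Tree: B1–B2, B2–B3, B3–B4, B4–B5, B5–B6, B6–B7, B7–B8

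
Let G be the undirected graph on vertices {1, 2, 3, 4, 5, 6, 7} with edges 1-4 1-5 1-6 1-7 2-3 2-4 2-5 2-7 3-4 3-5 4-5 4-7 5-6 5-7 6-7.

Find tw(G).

A width-3 tree decomposition is:
Bags: B1 = {2, 4, 5, 7}  B2 = {1, 4, 5, 7}  B3 = {2, 3, 4, 5}  B4 = {1, 5, 6, 7}
Tree: B1–B2, B1–B3, B2–B4
The largest bag has 4 vertices, giving width 3; this decomposition certifies tw(G) ≤ 3. Conversely, {1, 4, 5, 7} is a clique of size 4, and the vertices of any clique must share a bag in every tree decomposition; so some bag has ≥ 4 vertices and tw(G) ≥ 3. The upper and lower bounds meet at 3, so that is the treewidth.

3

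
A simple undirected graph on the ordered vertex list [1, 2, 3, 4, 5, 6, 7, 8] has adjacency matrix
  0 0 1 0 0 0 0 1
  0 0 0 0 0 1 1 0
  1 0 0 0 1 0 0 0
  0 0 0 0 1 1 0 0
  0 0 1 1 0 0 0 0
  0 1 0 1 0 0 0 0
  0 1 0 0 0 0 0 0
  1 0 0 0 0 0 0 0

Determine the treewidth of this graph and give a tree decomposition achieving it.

The largest bag has 2 vertices, giving width 1; this decomposition certifies tw(G) ≤ 1. G has an edge, so its treewidth is at least 1. Combining the bounds, tw(G) = 1.

Treewidth 1.
One optimal decomposition is:
Bags: B1 = {2, 7}  B2 = {2, 6}  B3 = {4, 6}  B4 = {4, 5}  B5 = {3, 5}  B6 = {1, 3}  B7 = {1, 8}
Tree: B1–B2, B2–B3, B3–B4, B4–B5, B5–B6, B6–B7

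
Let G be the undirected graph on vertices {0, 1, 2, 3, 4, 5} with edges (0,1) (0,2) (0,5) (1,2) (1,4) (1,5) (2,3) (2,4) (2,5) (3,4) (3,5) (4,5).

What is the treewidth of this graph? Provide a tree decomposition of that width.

Each bag holds 4 vertices, so the decomposition has width 3, which upper-bounds the treewidth. On the other hand G contains the 4-clique {0, 1, 2, 5}. A clique must lie in a single bag of any decomposition, so no decomposition can have width below 3. Combining the bounds, tw(G) = 3.

Treewidth 3.
One optimal decomposition is:
Bags: B1 = {0, 1, 2, 5}  B2 = {1, 2, 4, 5}  B3 = {2, 3, 4, 5}
Tree: B1–B2, B2–B3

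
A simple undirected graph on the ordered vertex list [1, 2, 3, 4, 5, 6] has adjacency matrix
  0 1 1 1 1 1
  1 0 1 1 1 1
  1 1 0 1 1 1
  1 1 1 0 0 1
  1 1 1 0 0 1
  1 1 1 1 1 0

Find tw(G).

4

A width-4 tree decomposition is:
Bags: B1 = {1, 2, 3, 4, 6}  B2 = {1, 2, 3, 5, 6}
Tree: B1–B2
Each bag holds 5 vertices, so the decomposition has width 4, which upper-bounds the treewidth. For the lower bound, the 5 vertices {1, 2, 3, 4, 6} are pairwise adjacent, and any tree decomposition puts a clique entirely inside one bag — forcing width ≥ 4. The upper and lower bounds meet at 4, so that is the treewidth.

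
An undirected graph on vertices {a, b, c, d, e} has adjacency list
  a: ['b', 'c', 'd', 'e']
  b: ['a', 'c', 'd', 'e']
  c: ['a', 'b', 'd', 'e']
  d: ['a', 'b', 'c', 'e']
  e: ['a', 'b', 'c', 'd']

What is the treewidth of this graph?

4

A width-4 tree decomposition is:
Bags: B1 = {a, b, c, d, e}
Tree: (single bag)
A single bag containing all 5 vertices is trivially a valid decomposition of width 4. For the lower bound, the 5 vertices {a, b, c, d, e} are pairwise adjacent, and any tree decomposition puts a clique entirely inside one bag — forcing width ≥ 4. The upper and lower bounds meet at 4, so that is the treewidth.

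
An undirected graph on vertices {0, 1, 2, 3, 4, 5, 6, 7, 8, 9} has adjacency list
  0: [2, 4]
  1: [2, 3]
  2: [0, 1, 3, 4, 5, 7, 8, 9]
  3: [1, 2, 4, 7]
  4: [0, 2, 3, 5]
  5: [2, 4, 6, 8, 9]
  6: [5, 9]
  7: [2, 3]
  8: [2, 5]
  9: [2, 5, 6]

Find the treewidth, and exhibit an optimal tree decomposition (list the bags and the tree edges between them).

Treewidth 2.
Bags: B1 = {5, 6, 9}  B2 = {2, 5, 9}  B3 = {2, 4, 5}  B4 = {2, 3, 4}  B5 = {2, 5, 8}  B6 = {0, 2, 4}  B7 = {1, 2, 3}  B8 = {2, 3, 7}
Tree: B1–B2, B2–B3, B3–B4, B2–B5, B4–B6, B4–B7, B4–B8

Every bag has size at most 3, so the width is 3 − 1 = 2 and tw(G) ≤ 2. On the other hand G contains the 3-clique {0, 2, 4}. A clique must lie in a single bag of any decomposition, so no decomposition can have width below 2. The upper and lower bounds meet at 2, so that is the treewidth.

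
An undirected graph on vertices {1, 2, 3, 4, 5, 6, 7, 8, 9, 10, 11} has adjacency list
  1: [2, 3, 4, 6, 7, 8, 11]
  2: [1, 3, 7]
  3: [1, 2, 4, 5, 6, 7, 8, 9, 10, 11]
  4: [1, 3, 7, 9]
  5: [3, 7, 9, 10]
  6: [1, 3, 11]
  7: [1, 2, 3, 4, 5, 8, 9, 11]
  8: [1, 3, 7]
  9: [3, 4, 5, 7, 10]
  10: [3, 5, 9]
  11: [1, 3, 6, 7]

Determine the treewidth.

A width-3 tree decomposition is:
Bags: B1 = {1, 3, 7, 11}  B2 = {1, 3, 7, 8}  B3 = {1, 3, 4, 7}  B4 = {3, 4, 7, 9}  B5 = {1, 2, 3, 7}  B6 = {1, 3, 6, 11}  B7 = {3, 5, 7, 9}  B8 = {3, 5, 9, 10}
Tree: B1–B2, B2–B3, B3–B4, B2–B5, B1–B6, B4–B7, B7–B8
Each bag holds 4 vertices, so the decomposition has width 3, which upper-bounds the treewidth. Conversely, {3, 5, 9, 10} is a clique of size 4, and the vertices of any clique must share a bag in every tree decomposition; so some bag has ≥ 4 vertices and tw(G) ≥ 3. Hence tw(G) = 3 exactly.

3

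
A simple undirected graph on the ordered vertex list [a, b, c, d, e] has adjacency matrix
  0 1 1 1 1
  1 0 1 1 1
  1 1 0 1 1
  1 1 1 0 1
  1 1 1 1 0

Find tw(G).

A width-4 tree decomposition is:
Bags: B1 = {a, b, c, d, e}
Tree: (single bag)
A single bag containing all 5 vertices is trivially a valid decomposition of width 4. For the lower bound, the 5 vertices {a, b, c, d, e} are pairwise adjacent, and any tree decomposition puts a clique entirely inside one bag — forcing width ≥ 4. Combining the bounds, tw(G) = 4.

4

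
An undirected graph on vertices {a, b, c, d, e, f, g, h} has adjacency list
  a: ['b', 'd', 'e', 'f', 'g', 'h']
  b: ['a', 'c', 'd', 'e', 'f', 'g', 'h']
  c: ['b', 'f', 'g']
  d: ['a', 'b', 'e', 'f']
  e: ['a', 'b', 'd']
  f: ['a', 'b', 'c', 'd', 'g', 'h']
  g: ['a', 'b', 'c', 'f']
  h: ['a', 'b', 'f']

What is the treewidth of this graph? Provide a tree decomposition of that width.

The largest bag has 4 vertices, giving width 3; this decomposition certifies tw(G) ≤ 3. On the other hand G contains the 4-clique {a, b, d, e}. A clique must lie in a single bag of any decomposition, so no decomposition can have width below 3. Therefore the treewidth is 3.

Treewidth 3.
One such decomposition:
Bags: B1 = {a, b, f, g}  B2 = {b, c, f, g}  B3 = {a, b, f, h}  B4 = {a, b, d, f}  B5 = {a, b, d, e}
Tree: B1–B2, B1–B3, B3–B4, B4–B5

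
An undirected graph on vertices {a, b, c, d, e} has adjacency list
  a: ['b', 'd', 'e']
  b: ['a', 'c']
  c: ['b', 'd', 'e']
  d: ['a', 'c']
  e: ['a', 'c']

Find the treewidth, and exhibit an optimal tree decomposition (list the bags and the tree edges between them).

Treewidth 2.
One such decomposition:
Bags: B1 = {a, b, c}  B2 = {a, c, d}  B3 = {a, c, e}
Tree: B1–B2, B2–B3

Every bag has size at most 3, so the width is 3 − 1 = 2 and tw(G) ≤ 2. The edges b–a–d–c–b form a cycle, so G is not a tree and its treewidth is at least 2. Therefore the treewidth is 2.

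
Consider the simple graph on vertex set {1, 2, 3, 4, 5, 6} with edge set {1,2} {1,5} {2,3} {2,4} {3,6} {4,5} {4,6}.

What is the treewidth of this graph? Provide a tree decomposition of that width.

Treewidth 2.
One optimal decomposition is:
Bags: B1 = {1, 4, 5}  B2 = {1, 2, 4}  B3 = {2, 4, 6}  B4 = {2, 3, 6}
Tree: B1–B2, B2–B3, B3–B4

Every bag has size at most 3, so the width is 3 − 1 = 2 and tw(G) ≤ 2. The edges 5–1–2–4–5 form a cycle, so G is not a tree and its treewidth is at least 2. Combining the bounds, tw(G) = 2.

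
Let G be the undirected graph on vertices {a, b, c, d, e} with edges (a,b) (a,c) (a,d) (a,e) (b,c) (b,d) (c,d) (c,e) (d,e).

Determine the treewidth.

3

A width-3 tree decomposition is:
Bags: B1 = {a, c, d, e}  B2 = {a, b, c, d}
Tree: B1–B2
Each bag holds 4 vertices, so the decomposition has width 3, which upper-bounds the treewidth. Conversely, {a, c, d, e} is a clique of size 4, and the vertices of any clique must share a bag in every tree decomposition; so some bag has ≥ 4 vertices and tw(G) ≥ 3. Combining the bounds, tw(G) = 3.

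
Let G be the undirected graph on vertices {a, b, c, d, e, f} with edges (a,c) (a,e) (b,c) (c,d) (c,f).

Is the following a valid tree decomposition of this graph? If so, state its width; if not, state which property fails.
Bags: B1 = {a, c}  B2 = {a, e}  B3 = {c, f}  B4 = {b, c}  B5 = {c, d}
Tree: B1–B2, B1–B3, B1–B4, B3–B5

Yes; width 1.

Every vertex of G appears in some bag (union = {a, b, c, d, e, f}); every edge is covered by a bag; and for each vertex v the set of bags containing v is connected in the bag tree. The decomposition is therefore valid. The largest bag has 2 vertices, so the width is 1.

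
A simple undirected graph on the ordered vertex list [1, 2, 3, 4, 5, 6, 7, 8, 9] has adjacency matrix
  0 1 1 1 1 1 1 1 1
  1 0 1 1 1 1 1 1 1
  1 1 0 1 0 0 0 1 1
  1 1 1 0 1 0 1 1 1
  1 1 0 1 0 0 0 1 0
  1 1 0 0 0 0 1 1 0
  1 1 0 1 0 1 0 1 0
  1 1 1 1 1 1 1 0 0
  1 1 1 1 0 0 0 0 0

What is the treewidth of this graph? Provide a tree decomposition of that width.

Treewidth 4.
One such decomposition:
Bags: B1 = {1, 2, 3, 4, 9}  B2 = {1, 2, 3, 4, 8}  B3 = {1, 2, 4, 7, 8}  B4 = {1, 2, 4, 5, 8}  B5 = {1, 2, 6, 7, 8}
Tree: B1–B2, B2–B3, B2–B4, B3–B5

Each bag holds 5 vertices, so the decomposition has width 4, which upper-bounds the treewidth. For the lower bound, the 5 vertices {1, 2, 3, 4, 8} are pairwise adjacent, and any tree decomposition puts a clique entirely inside one bag — forcing width ≥ 4. Hence tw(G) = 4 exactly.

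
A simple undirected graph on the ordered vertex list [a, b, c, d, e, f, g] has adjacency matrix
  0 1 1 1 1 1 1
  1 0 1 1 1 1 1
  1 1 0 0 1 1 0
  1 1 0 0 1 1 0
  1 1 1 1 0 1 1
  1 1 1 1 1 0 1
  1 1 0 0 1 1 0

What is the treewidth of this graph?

A width-4 tree decomposition is:
Bags: B1 = {a, b, d, e, f}  B2 = {a, b, c, e, f}  B3 = {a, b, e, f, g}
Tree: B1–B2, B1–B3
Every bag has size at most 5, so the width is 5 − 1 = 4 and tw(G) ≤ 4. Conversely, {a, b, d, e, f} is a clique of size 5, and the vertices of any clique must share a bag in every tree decomposition; so some bag has ≥ 5 vertices and tw(G) ≥ 4. The upper and lower bounds meet at 4, so that is the treewidth.

4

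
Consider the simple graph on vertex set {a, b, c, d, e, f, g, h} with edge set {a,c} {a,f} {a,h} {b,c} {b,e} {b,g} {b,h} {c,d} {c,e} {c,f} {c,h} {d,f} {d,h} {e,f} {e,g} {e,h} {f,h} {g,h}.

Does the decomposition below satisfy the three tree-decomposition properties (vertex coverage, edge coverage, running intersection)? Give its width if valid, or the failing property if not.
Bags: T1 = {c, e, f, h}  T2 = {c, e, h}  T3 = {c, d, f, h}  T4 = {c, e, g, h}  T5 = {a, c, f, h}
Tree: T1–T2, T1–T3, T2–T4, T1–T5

No — vertex b appears in no bag.

A tree decomposition must satisfy three properties: every vertex lies in some bag; for every edge, both endpoints lie together in some bag; and for every vertex, the bags containing it form a connected subtree. Here vertex b appears in no bag, so the decomposition is invalid.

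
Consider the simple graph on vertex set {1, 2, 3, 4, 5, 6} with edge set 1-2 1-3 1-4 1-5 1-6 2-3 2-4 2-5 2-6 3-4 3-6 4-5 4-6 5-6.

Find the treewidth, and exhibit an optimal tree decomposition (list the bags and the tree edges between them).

Treewidth 4.
One optimal decomposition is:
Bags: B1 = {1, 2, 4, 5, 6}  B2 = {1, 2, 3, 4, 6}
Tree: B1–B2

Every bag has size at most 5, so the width is 5 − 1 = 4 and tw(G) ≤ 4. For the lower bound, the 5 vertices {1, 2, 3, 4, 6} are pairwise adjacent, and any tree decomposition puts a clique entirely inside one bag — forcing width ≥ 4. Therefore the treewidth is 4.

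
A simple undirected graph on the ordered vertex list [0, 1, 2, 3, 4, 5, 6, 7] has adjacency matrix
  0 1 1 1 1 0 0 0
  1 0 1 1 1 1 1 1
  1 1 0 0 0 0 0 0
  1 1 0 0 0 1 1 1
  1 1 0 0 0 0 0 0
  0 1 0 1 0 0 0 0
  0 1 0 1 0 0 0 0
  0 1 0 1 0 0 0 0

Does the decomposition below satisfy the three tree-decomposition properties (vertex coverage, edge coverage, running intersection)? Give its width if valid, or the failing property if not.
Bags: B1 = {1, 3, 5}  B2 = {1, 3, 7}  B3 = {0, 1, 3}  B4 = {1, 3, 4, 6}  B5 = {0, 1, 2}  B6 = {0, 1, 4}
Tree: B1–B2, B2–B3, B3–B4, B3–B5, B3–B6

No — bags containing vertex 4 are not connected in the tree.

A tree decomposition must satisfy three properties: every vertex lies in some bag; for every edge, both endpoints lie together in some bag; and for every vertex, the bags containing it form a connected subtree. Here bags containing vertex 4 are not connected in the tree, so the decomposition is invalid.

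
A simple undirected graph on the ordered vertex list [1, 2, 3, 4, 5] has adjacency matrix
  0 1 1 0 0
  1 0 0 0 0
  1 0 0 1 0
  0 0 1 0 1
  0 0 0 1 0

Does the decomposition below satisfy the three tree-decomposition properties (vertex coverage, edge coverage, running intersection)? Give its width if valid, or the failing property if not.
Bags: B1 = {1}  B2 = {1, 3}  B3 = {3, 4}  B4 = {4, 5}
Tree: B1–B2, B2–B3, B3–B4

A tree decomposition must satisfy three properties: every vertex lies in some bag; for every edge, both endpoints lie together in some bag; and for every vertex, the bags containing it form a connected subtree. Here vertex 2 appears in no bag, so the decomposition is invalid.

No — vertex 2 appears in no bag.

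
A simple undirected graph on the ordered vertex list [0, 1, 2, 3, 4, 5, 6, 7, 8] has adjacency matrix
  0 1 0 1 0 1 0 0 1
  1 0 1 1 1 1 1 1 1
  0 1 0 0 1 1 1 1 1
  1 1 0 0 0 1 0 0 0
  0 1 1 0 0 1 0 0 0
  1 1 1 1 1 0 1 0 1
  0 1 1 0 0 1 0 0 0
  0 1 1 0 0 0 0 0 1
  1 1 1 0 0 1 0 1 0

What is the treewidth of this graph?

3

A width-3 tree decomposition is:
Bags: B1 = {1, 2, 5, 8}  B2 = {0, 1, 5, 8}  B3 = {1, 2, 4, 5}  B4 = {0, 1, 3, 5}  B5 = {1, 2, 5, 6}  B6 = {1, 2, 7, 8}
Tree: B1–B2, B1–B3, B2–B4, B1–B5, B1–B6
Each bag holds 4 vertices, so the decomposition has width 3, which upper-bounds the treewidth. For the lower bound, the 4 vertices {0, 1, 5, 8} are pairwise adjacent, and any tree decomposition puts a clique entirely inside one bag — forcing width ≥ 3. Therefore the treewidth is 3.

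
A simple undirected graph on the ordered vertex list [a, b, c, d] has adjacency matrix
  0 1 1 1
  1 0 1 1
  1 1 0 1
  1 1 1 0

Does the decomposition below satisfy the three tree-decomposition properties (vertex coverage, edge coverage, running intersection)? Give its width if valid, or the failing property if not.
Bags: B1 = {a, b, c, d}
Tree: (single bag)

Yes; width 3.

Every vertex of G appears in some bag (union = {a, b, c, d}); every edge is covered by a bag; and for each vertex v the set of bags containing v is connected in the bag tree. The decomposition is therefore valid. The largest bag has 4 vertices, so the width is 3.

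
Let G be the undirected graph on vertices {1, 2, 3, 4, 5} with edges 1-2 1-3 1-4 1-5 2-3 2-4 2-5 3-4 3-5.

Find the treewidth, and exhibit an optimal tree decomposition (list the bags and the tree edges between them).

Treewidth 3.
Bags: B1 = {1, 2, 3, 5}  B2 = {1, 2, 3, 4}
Tree: B1–B2

The largest bag has 4 vertices, giving width 3; this decomposition certifies tw(G) ≤ 3. On the other hand G contains the 4-clique {1, 2, 3, 4}. A clique must lie in a single bag of any decomposition, so no decomposition can have width below 3. The upper and lower bounds meet at 3, so that is the treewidth.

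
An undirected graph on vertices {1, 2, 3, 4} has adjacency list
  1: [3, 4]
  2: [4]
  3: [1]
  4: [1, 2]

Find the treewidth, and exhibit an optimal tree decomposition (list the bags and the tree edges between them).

Treewidth 1.
Bags: B1 = {1, 3}  B2 = {1, 4}  B3 = {2, 4}
Tree: B1–B2, B2–B3

Each bag holds 2 vertices, so the decomposition has width 1, which upper-bounds the treewidth. G has an edge, so its treewidth is at least 1. Therefore the treewidth is 1.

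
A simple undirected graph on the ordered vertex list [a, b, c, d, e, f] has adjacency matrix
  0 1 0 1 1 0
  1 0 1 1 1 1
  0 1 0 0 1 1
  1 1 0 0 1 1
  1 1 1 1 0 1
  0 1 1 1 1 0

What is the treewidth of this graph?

3

A width-3 tree decomposition is:
Bags: B1 = {a, b, d, e}  B2 = {b, d, e, f}  B3 = {b, c, e, f}
Tree: B1–B2, B2–B3
Every bag has size at most 4, so the width is 4 − 1 = 3 and tw(G) ≤ 3. On the other hand G contains the 4-clique {b, d, e, f}. A clique must lie in a single bag of any decomposition, so no decomposition can have width below 3. Combining the bounds, tw(G) = 3.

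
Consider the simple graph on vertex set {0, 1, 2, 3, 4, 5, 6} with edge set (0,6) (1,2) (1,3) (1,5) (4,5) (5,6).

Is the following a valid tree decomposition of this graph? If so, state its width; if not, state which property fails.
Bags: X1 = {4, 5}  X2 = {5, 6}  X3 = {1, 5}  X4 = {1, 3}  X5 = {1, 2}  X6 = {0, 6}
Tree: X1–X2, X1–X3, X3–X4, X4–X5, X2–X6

Yes; width 1.

Vertex coverage: the bags together contain {0, 1, 2, 3, 4, 5, 6}, the full vertex set. Edge coverage: each edge of G has both endpoints in at least one bag. Running intersection: for every vertex, the bags containing it form a connected subtree. All three properties hold, so this is a valid tree decomposition of width max|bag| − 1 = 1, and hence tw(G) ≤ 1.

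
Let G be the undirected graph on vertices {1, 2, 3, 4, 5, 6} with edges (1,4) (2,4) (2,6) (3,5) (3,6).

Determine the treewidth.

1

A width-1 tree decomposition is:
Bags: B1 = {1, 4}  B2 = {2, 4}  B3 = {2, 6}  B4 = {3, 6}  B5 = {3, 5}
Tree: B1–B2, B2–B3, B3–B4, B4–B5
Each bag holds 2 vertices, so the decomposition has width 1, which upper-bounds the treewidth. Since G has at least one edge (e.g. 1–4), it is not an edgeless graph, so tw(G) ≥ 1. The upper and lower bounds meet at 1, so that is the treewidth.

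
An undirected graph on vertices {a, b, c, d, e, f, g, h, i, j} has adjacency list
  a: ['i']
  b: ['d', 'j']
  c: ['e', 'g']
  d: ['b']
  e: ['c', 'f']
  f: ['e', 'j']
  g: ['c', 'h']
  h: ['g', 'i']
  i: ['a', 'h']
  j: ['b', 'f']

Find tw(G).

A width-1 tree decomposition is:
Bags: B1 = {a, i}  B2 = {h, i}  B3 = {g, h}  B4 = {c, g}  B5 = {c, e}  B6 = {e, f}  B7 = {f, j}  B8 = {b, j}  B9 = {b, d}
Tree: B1–B2, B2–B3, B3–B4, B4–B5, B5–B6, B6–B7, B7–B8, B8–B9
Every bag has size at most 2, so the width is 2 − 1 = 1 and tw(G) ≤ 1. Any graph with an edge has treewidth ≥ 1, and G has the edge a–i. Combining the bounds, tw(G) = 1.

1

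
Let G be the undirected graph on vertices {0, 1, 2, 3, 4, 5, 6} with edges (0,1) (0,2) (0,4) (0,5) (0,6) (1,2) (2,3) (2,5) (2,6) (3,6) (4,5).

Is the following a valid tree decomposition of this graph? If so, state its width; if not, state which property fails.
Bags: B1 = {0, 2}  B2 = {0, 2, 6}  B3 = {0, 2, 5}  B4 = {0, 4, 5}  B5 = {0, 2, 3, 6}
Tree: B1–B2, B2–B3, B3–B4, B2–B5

No — vertex 1 appears in no bag.

A tree decomposition must satisfy three properties: every vertex lies in some bag; for every edge, both endpoints lie together in some bag; and for every vertex, the bags containing it form a connected subtree. Here vertex 1 appears in no bag, so the decomposition is invalid.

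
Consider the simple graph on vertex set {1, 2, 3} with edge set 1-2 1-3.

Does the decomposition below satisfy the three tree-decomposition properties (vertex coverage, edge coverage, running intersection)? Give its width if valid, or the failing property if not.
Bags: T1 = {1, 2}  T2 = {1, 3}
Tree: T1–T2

Yes; width 1.

Every vertex of G appears in some bag (union = {1, 2, 3}); every edge is covered by a bag; and for each vertex v the set of bags containing v is connected in the bag tree. The decomposition is therefore valid. The largest bag has 2 vertices, so the width is 1.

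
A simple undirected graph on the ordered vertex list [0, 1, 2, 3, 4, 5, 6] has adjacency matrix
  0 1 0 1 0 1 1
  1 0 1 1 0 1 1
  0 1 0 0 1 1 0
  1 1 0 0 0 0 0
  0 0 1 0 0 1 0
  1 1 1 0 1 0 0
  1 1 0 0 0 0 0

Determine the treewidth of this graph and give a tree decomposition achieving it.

Treewidth 2.
One optimal decomposition is:
Bags: B1 = {0, 1, 3}  B2 = {0, 1, 6}  B3 = {0, 1, 5}  B4 = {1, 2, 5}  B5 = {2, 4, 5}
Tree: B1–B2, B2–B3, B3–B4, B4–B5

Every bag has size at most 3, so the width is 3 − 1 = 2 and tw(G) ≤ 2. Conversely, {0, 1, 3} is a clique of size 3, and the vertices of any clique must share a bag in every tree decomposition; so some bag has ≥ 3 vertices and tw(G) ≥ 2. The upper and lower bounds meet at 2, so that is the treewidth.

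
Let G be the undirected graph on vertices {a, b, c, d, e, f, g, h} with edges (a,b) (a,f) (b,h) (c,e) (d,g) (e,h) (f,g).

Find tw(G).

1

A width-1 tree decomposition is:
Bags: B1 = {c, e}  B2 = {e, h}  B3 = {b, h}  B4 = {a, b}  B5 = {a, f}  B6 = {f, g}  B7 = {d, g}
Tree: B1–B2, B2–B3, B3–B4, B4–B5, B5–B6, B6–B7
Each bag holds 2 vertices, so the decomposition has width 1, which upper-bounds the treewidth. Since G has at least one edge (e.g. c–e), it is not an edgeless graph, so tw(G) ≥ 1. The upper and lower bounds meet at 1, so that is the treewidth.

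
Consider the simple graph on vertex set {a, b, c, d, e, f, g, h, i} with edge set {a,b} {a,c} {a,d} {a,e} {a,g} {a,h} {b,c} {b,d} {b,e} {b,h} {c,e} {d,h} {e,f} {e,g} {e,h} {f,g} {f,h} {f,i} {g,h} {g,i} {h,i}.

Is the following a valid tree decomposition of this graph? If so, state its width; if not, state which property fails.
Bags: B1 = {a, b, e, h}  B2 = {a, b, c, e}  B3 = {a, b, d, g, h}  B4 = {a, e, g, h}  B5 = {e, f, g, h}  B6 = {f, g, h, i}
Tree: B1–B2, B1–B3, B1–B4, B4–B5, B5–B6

No — bags containing vertex g are not connected in the tree.

A tree decomposition must satisfy three properties: every vertex lies in some bag; for every edge, both endpoints lie together in some bag; and for every vertex, the bags containing it form a connected subtree. Here bags containing vertex g are not connected in the tree, so the decomposition is invalid.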